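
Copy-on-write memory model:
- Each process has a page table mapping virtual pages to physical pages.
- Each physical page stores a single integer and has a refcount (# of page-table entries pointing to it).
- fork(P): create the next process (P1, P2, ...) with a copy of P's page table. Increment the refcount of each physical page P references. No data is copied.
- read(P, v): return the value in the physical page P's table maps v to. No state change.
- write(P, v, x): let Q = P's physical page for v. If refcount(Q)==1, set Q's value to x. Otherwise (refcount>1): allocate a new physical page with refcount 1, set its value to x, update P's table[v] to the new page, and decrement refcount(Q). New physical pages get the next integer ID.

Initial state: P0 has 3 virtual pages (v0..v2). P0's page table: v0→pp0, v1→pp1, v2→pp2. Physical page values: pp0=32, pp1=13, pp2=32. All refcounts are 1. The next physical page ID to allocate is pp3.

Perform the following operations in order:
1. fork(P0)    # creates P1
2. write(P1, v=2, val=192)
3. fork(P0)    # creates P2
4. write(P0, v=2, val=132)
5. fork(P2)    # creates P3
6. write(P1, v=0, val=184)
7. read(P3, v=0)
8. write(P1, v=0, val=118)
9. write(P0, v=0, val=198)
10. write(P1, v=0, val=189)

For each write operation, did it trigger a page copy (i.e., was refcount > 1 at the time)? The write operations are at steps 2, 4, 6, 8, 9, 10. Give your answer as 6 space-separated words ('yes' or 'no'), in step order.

Op 1: fork(P0) -> P1. 3 ppages; refcounts: pp0:2 pp1:2 pp2:2
Op 2: write(P1, v2, 192). refcount(pp2)=2>1 -> COPY to pp3. 4 ppages; refcounts: pp0:2 pp1:2 pp2:1 pp3:1
Op 3: fork(P0) -> P2. 4 ppages; refcounts: pp0:3 pp1:3 pp2:2 pp3:1
Op 4: write(P0, v2, 132). refcount(pp2)=2>1 -> COPY to pp4. 5 ppages; refcounts: pp0:3 pp1:3 pp2:1 pp3:1 pp4:1
Op 5: fork(P2) -> P3. 5 ppages; refcounts: pp0:4 pp1:4 pp2:2 pp3:1 pp4:1
Op 6: write(P1, v0, 184). refcount(pp0)=4>1 -> COPY to pp5. 6 ppages; refcounts: pp0:3 pp1:4 pp2:2 pp3:1 pp4:1 pp5:1
Op 7: read(P3, v0) -> 32. No state change.
Op 8: write(P1, v0, 118). refcount(pp5)=1 -> write in place. 6 ppages; refcounts: pp0:3 pp1:4 pp2:2 pp3:1 pp4:1 pp5:1
Op 9: write(P0, v0, 198). refcount(pp0)=3>1 -> COPY to pp6. 7 ppages; refcounts: pp0:2 pp1:4 pp2:2 pp3:1 pp4:1 pp5:1 pp6:1
Op 10: write(P1, v0, 189). refcount(pp5)=1 -> write in place. 7 ppages; refcounts: pp0:2 pp1:4 pp2:2 pp3:1 pp4:1 pp5:1 pp6:1

yes yes yes no yes no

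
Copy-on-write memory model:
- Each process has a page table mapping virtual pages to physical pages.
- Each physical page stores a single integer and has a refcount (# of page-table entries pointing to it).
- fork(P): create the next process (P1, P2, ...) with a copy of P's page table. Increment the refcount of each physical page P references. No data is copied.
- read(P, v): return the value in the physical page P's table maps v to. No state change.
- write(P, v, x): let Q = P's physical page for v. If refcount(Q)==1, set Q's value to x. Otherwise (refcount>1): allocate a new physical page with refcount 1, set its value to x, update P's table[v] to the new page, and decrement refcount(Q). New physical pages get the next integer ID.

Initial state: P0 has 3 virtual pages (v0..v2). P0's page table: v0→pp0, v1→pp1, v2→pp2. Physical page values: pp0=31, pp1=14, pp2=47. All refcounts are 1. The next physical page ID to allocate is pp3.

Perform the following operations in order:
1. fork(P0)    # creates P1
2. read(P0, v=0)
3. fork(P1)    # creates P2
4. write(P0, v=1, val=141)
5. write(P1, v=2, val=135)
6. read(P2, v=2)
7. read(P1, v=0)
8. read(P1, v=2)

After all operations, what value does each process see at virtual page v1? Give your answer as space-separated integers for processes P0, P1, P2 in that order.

Op 1: fork(P0) -> P1. 3 ppages; refcounts: pp0:2 pp1:2 pp2:2
Op 2: read(P0, v0) -> 31. No state change.
Op 3: fork(P1) -> P2. 3 ppages; refcounts: pp0:3 pp1:3 pp2:3
Op 4: write(P0, v1, 141). refcount(pp1)=3>1 -> COPY to pp3. 4 ppages; refcounts: pp0:3 pp1:2 pp2:3 pp3:1
Op 5: write(P1, v2, 135). refcount(pp2)=3>1 -> COPY to pp4. 5 ppages; refcounts: pp0:3 pp1:2 pp2:2 pp3:1 pp4:1
Op 6: read(P2, v2) -> 47. No state change.
Op 7: read(P1, v0) -> 31. No state change.
Op 8: read(P1, v2) -> 135. No state change.
P0: v1 -> pp3 = 141
P1: v1 -> pp1 = 14
P2: v1 -> pp1 = 14

Answer: 141 14 14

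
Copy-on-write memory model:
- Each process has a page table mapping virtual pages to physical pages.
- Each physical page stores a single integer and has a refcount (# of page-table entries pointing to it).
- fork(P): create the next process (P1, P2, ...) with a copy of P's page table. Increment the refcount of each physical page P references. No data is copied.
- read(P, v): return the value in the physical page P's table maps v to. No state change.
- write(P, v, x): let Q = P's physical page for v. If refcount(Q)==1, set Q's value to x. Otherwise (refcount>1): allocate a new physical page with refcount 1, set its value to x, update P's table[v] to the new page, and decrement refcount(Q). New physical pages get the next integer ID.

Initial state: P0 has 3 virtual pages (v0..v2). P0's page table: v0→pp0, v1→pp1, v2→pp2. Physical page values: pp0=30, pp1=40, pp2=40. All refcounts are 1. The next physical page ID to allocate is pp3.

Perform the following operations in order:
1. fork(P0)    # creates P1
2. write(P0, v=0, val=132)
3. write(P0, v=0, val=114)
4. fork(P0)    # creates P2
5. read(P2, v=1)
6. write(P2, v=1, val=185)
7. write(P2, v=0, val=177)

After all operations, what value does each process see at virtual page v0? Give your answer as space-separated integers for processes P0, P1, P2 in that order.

Op 1: fork(P0) -> P1. 3 ppages; refcounts: pp0:2 pp1:2 pp2:2
Op 2: write(P0, v0, 132). refcount(pp0)=2>1 -> COPY to pp3. 4 ppages; refcounts: pp0:1 pp1:2 pp2:2 pp3:1
Op 3: write(P0, v0, 114). refcount(pp3)=1 -> write in place. 4 ppages; refcounts: pp0:1 pp1:2 pp2:2 pp3:1
Op 4: fork(P0) -> P2. 4 ppages; refcounts: pp0:1 pp1:3 pp2:3 pp3:2
Op 5: read(P2, v1) -> 40. No state change.
Op 6: write(P2, v1, 185). refcount(pp1)=3>1 -> COPY to pp4. 5 ppages; refcounts: pp0:1 pp1:2 pp2:3 pp3:2 pp4:1
Op 7: write(P2, v0, 177). refcount(pp3)=2>1 -> COPY to pp5. 6 ppages; refcounts: pp0:1 pp1:2 pp2:3 pp3:1 pp4:1 pp5:1
P0: v0 -> pp3 = 114
P1: v0 -> pp0 = 30
P2: v0 -> pp5 = 177

Answer: 114 30 177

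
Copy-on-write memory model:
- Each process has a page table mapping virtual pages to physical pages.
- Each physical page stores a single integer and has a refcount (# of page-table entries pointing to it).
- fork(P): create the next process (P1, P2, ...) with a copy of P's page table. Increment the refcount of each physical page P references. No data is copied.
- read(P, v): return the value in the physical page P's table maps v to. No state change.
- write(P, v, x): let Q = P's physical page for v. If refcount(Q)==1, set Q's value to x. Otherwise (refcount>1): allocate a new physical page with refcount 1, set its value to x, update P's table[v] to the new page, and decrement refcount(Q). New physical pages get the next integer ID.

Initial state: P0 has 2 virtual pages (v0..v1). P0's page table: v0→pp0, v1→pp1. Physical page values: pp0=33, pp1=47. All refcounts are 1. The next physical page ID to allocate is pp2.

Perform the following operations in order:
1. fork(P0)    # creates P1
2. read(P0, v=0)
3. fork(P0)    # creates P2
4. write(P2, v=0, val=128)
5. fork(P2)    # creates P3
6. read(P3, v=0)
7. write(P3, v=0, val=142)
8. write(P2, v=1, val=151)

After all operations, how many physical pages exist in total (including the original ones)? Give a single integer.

Answer: 5

Derivation:
Op 1: fork(P0) -> P1. 2 ppages; refcounts: pp0:2 pp1:2
Op 2: read(P0, v0) -> 33. No state change.
Op 3: fork(P0) -> P2. 2 ppages; refcounts: pp0:3 pp1:3
Op 4: write(P2, v0, 128). refcount(pp0)=3>1 -> COPY to pp2. 3 ppages; refcounts: pp0:2 pp1:3 pp2:1
Op 5: fork(P2) -> P3. 3 ppages; refcounts: pp0:2 pp1:4 pp2:2
Op 6: read(P3, v0) -> 128. No state change.
Op 7: write(P3, v0, 142). refcount(pp2)=2>1 -> COPY to pp3. 4 ppages; refcounts: pp0:2 pp1:4 pp2:1 pp3:1
Op 8: write(P2, v1, 151). refcount(pp1)=4>1 -> COPY to pp4. 5 ppages; refcounts: pp0:2 pp1:3 pp2:1 pp3:1 pp4:1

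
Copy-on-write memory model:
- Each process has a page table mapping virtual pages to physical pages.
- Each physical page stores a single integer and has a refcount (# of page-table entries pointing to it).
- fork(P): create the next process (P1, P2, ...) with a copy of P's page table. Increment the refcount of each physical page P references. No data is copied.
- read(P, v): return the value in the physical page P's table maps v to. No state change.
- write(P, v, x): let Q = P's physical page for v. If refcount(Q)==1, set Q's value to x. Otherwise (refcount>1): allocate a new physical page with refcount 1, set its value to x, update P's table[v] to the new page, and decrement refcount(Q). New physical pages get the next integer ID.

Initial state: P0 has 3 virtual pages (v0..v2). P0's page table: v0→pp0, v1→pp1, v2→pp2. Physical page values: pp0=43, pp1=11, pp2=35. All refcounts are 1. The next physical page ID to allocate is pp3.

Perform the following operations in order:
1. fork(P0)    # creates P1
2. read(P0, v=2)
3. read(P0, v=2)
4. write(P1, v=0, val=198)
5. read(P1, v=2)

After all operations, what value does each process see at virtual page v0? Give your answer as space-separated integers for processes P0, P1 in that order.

Op 1: fork(P0) -> P1. 3 ppages; refcounts: pp0:2 pp1:2 pp2:2
Op 2: read(P0, v2) -> 35. No state change.
Op 3: read(P0, v2) -> 35. No state change.
Op 4: write(P1, v0, 198). refcount(pp0)=2>1 -> COPY to pp3. 4 ppages; refcounts: pp0:1 pp1:2 pp2:2 pp3:1
Op 5: read(P1, v2) -> 35. No state change.
P0: v0 -> pp0 = 43
P1: v0 -> pp3 = 198

Answer: 43 198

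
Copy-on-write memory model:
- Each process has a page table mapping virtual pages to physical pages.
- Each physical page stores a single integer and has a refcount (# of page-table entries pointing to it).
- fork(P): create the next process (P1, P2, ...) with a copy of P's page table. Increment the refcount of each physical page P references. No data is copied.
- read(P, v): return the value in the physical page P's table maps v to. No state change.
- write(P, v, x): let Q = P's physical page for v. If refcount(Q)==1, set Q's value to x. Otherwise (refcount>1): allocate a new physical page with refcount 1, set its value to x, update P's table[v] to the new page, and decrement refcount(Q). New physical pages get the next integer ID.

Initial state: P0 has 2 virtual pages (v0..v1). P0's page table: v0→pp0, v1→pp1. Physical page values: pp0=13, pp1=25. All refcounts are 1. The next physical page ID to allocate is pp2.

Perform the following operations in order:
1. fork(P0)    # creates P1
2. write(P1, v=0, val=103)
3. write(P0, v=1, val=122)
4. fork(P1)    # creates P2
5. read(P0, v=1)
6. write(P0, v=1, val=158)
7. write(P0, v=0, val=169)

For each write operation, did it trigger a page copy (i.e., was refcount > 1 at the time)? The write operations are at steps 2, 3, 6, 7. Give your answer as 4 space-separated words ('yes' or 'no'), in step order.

Op 1: fork(P0) -> P1. 2 ppages; refcounts: pp0:2 pp1:2
Op 2: write(P1, v0, 103). refcount(pp0)=2>1 -> COPY to pp2. 3 ppages; refcounts: pp0:1 pp1:2 pp2:1
Op 3: write(P0, v1, 122). refcount(pp1)=2>1 -> COPY to pp3. 4 ppages; refcounts: pp0:1 pp1:1 pp2:1 pp3:1
Op 4: fork(P1) -> P2. 4 ppages; refcounts: pp0:1 pp1:2 pp2:2 pp3:1
Op 5: read(P0, v1) -> 122. No state change.
Op 6: write(P0, v1, 158). refcount(pp3)=1 -> write in place. 4 ppages; refcounts: pp0:1 pp1:2 pp2:2 pp3:1
Op 7: write(P0, v0, 169). refcount(pp0)=1 -> write in place. 4 ppages; refcounts: pp0:1 pp1:2 pp2:2 pp3:1

yes yes no no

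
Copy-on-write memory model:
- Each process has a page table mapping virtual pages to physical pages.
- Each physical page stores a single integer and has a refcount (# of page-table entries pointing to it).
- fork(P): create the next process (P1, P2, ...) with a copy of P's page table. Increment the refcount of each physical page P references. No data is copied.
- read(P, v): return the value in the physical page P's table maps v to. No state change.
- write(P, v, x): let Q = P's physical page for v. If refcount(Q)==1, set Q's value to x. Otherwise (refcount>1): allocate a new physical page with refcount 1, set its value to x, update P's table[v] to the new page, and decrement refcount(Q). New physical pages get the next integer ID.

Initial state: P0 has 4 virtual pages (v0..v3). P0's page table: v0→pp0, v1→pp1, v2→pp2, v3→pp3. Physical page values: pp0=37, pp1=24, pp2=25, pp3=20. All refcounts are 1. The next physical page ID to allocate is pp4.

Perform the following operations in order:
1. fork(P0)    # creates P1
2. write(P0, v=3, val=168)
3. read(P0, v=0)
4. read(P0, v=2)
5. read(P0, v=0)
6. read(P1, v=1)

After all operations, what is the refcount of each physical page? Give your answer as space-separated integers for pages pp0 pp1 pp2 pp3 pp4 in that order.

Op 1: fork(P0) -> P1. 4 ppages; refcounts: pp0:2 pp1:2 pp2:2 pp3:2
Op 2: write(P0, v3, 168). refcount(pp3)=2>1 -> COPY to pp4. 5 ppages; refcounts: pp0:2 pp1:2 pp2:2 pp3:1 pp4:1
Op 3: read(P0, v0) -> 37. No state change.
Op 4: read(P0, v2) -> 25. No state change.
Op 5: read(P0, v0) -> 37. No state change.
Op 6: read(P1, v1) -> 24. No state change.

Answer: 2 2 2 1 1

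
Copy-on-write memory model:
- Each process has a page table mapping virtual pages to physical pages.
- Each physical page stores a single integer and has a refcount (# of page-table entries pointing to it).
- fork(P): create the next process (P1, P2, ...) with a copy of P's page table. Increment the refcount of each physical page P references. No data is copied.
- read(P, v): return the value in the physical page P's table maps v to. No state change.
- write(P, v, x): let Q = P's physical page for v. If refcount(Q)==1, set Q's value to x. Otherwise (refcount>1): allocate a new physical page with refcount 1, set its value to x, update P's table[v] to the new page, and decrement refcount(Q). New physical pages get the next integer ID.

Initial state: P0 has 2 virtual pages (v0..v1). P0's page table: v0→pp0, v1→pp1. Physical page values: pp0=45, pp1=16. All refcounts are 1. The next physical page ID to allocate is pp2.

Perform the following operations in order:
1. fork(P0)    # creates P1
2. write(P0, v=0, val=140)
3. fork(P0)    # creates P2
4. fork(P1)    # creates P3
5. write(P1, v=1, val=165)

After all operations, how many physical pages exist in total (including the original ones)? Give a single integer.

Op 1: fork(P0) -> P1. 2 ppages; refcounts: pp0:2 pp1:2
Op 2: write(P0, v0, 140). refcount(pp0)=2>1 -> COPY to pp2. 3 ppages; refcounts: pp0:1 pp1:2 pp2:1
Op 3: fork(P0) -> P2. 3 ppages; refcounts: pp0:1 pp1:3 pp2:2
Op 4: fork(P1) -> P3. 3 ppages; refcounts: pp0:2 pp1:4 pp2:2
Op 5: write(P1, v1, 165). refcount(pp1)=4>1 -> COPY to pp3. 4 ppages; refcounts: pp0:2 pp1:3 pp2:2 pp3:1

Answer: 4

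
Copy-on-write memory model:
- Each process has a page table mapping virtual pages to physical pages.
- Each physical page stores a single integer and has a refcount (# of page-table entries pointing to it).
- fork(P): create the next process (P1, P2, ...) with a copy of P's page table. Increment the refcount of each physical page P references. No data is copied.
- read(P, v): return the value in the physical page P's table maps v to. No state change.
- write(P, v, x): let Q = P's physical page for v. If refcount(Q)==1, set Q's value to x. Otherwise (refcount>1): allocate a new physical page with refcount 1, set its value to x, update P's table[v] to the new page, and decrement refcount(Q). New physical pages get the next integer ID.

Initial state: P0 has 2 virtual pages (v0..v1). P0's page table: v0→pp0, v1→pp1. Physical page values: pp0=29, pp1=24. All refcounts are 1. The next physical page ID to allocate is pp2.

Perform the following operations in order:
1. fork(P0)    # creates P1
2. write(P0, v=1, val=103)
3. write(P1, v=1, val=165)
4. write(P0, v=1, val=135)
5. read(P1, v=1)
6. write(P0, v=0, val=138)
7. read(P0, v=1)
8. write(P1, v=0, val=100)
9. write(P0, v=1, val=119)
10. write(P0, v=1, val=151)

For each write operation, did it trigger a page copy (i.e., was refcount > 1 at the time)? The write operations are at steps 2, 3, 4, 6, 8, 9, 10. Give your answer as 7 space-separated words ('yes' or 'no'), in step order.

Op 1: fork(P0) -> P1. 2 ppages; refcounts: pp0:2 pp1:2
Op 2: write(P0, v1, 103). refcount(pp1)=2>1 -> COPY to pp2. 3 ppages; refcounts: pp0:2 pp1:1 pp2:1
Op 3: write(P1, v1, 165). refcount(pp1)=1 -> write in place. 3 ppages; refcounts: pp0:2 pp1:1 pp2:1
Op 4: write(P0, v1, 135). refcount(pp2)=1 -> write in place. 3 ppages; refcounts: pp0:2 pp1:1 pp2:1
Op 5: read(P1, v1) -> 165. No state change.
Op 6: write(P0, v0, 138). refcount(pp0)=2>1 -> COPY to pp3. 4 ppages; refcounts: pp0:1 pp1:1 pp2:1 pp3:1
Op 7: read(P0, v1) -> 135. No state change.
Op 8: write(P1, v0, 100). refcount(pp0)=1 -> write in place. 4 ppages; refcounts: pp0:1 pp1:1 pp2:1 pp3:1
Op 9: write(P0, v1, 119). refcount(pp2)=1 -> write in place. 4 ppages; refcounts: pp0:1 pp1:1 pp2:1 pp3:1
Op 10: write(P0, v1, 151). refcount(pp2)=1 -> write in place. 4 ppages; refcounts: pp0:1 pp1:1 pp2:1 pp3:1

yes no no yes no no no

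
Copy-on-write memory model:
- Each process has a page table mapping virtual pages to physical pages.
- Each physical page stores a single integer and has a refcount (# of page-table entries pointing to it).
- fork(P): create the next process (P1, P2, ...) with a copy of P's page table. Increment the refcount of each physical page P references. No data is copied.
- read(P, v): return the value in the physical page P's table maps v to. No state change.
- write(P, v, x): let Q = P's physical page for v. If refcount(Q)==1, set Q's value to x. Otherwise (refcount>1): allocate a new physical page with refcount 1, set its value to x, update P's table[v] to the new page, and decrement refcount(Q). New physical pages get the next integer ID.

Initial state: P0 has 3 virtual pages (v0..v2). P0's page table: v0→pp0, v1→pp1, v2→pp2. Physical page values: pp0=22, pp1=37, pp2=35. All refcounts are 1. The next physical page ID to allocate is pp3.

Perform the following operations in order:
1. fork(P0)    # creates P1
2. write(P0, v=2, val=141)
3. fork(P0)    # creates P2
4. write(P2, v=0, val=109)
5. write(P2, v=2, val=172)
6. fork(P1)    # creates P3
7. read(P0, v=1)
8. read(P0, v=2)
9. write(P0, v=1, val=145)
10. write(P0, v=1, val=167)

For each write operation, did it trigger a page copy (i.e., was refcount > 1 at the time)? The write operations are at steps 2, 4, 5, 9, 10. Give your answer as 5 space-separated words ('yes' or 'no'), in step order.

Op 1: fork(P0) -> P1. 3 ppages; refcounts: pp0:2 pp1:2 pp2:2
Op 2: write(P0, v2, 141). refcount(pp2)=2>1 -> COPY to pp3. 4 ppages; refcounts: pp0:2 pp1:2 pp2:1 pp3:1
Op 3: fork(P0) -> P2. 4 ppages; refcounts: pp0:3 pp1:3 pp2:1 pp3:2
Op 4: write(P2, v0, 109). refcount(pp0)=3>1 -> COPY to pp4. 5 ppages; refcounts: pp0:2 pp1:3 pp2:1 pp3:2 pp4:1
Op 5: write(P2, v2, 172). refcount(pp3)=2>1 -> COPY to pp5. 6 ppages; refcounts: pp0:2 pp1:3 pp2:1 pp3:1 pp4:1 pp5:1
Op 6: fork(P1) -> P3. 6 ppages; refcounts: pp0:3 pp1:4 pp2:2 pp3:1 pp4:1 pp5:1
Op 7: read(P0, v1) -> 37. No state change.
Op 8: read(P0, v2) -> 141. No state change.
Op 9: write(P0, v1, 145). refcount(pp1)=4>1 -> COPY to pp6. 7 ppages; refcounts: pp0:3 pp1:3 pp2:2 pp3:1 pp4:1 pp5:1 pp6:1
Op 10: write(P0, v1, 167). refcount(pp6)=1 -> write in place. 7 ppages; refcounts: pp0:3 pp1:3 pp2:2 pp3:1 pp4:1 pp5:1 pp6:1

yes yes yes yes no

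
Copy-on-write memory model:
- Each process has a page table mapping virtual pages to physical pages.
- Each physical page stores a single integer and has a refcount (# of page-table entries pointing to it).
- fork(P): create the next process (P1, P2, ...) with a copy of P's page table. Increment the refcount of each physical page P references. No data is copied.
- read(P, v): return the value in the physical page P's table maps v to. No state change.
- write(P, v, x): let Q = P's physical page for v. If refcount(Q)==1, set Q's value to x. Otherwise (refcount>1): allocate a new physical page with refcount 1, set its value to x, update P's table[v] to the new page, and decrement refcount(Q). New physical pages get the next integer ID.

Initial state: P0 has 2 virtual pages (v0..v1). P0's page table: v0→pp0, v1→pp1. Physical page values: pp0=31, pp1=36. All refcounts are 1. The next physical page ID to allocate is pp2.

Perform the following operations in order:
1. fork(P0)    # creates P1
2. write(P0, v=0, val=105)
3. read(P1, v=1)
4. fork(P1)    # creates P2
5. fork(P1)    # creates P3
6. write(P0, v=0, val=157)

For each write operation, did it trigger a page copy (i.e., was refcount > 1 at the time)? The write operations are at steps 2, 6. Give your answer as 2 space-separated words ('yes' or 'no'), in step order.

Op 1: fork(P0) -> P1. 2 ppages; refcounts: pp0:2 pp1:2
Op 2: write(P0, v0, 105). refcount(pp0)=2>1 -> COPY to pp2. 3 ppages; refcounts: pp0:1 pp1:2 pp2:1
Op 3: read(P1, v1) -> 36. No state change.
Op 4: fork(P1) -> P2. 3 ppages; refcounts: pp0:2 pp1:3 pp2:1
Op 5: fork(P1) -> P3. 3 ppages; refcounts: pp0:3 pp1:4 pp2:1
Op 6: write(P0, v0, 157). refcount(pp2)=1 -> write in place. 3 ppages; refcounts: pp0:3 pp1:4 pp2:1

yes no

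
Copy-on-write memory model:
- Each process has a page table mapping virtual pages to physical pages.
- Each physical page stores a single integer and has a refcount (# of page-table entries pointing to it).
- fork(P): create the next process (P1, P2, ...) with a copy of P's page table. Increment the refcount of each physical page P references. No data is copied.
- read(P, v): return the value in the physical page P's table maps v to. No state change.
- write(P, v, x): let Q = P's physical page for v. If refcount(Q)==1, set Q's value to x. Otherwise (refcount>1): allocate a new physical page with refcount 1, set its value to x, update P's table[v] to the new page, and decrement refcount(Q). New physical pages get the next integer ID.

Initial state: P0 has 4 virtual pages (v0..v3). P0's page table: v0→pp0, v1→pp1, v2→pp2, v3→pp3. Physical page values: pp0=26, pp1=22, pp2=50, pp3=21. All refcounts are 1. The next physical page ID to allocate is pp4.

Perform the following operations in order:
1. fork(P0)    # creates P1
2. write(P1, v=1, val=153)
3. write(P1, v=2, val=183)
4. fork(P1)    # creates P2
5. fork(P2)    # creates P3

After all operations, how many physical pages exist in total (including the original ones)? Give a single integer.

Op 1: fork(P0) -> P1. 4 ppages; refcounts: pp0:2 pp1:2 pp2:2 pp3:2
Op 2: write(P1, v1, 153). refcount(pp1)=2>1 -> COPY to pp4. 5 ppages; refcounts: pp0:2 pp1:1 pp2:2 pp3:2 pp4:1
Op 3: write(P1, v2, 183). refcount(pp2)=2>1 -> COPY to pp5. 6 ppages; refcounts: pp0:2 pp1:1 pp2:1 pp3:2 pp4:1 pp5:1
Op 4: fork(P1) -> P2. 6 ppages; refcounts: pp0:3 pp1:1 pp2:1 pp3:3 pp4:2 pp5:2
Op 5: fork(P2) -> P3. 6 ppages; refcounts: pp0:4 pp1:1 pp2:1 pp3:4 pp4:3 pp5:3

Answer: 6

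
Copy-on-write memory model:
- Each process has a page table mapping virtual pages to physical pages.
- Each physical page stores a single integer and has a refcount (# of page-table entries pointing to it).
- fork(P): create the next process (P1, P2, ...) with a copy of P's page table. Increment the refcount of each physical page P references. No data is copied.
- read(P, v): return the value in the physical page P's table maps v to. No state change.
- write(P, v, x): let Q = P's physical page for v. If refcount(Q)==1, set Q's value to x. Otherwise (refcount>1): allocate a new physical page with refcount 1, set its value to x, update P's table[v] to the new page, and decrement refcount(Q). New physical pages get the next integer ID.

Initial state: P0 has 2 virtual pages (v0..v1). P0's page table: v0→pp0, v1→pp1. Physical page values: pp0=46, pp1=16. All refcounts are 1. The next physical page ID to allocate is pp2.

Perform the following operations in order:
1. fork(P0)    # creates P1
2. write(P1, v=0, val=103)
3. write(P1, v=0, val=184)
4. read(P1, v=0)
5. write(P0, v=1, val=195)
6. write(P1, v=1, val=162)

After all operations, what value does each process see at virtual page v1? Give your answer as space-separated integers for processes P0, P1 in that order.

Answer: 195 162

Derivation:
Op 1: fork(P0) -> P1. 2 ppages; refcounts: pp0:2 pp1:2
Op 2: write(P1, v0, 103). refcount(pp0)=2>1 -> COPY to pp2. 3 ppages; refcounts: pp0:1 pp1:2 pp2:1
Op 3: write(P1, v0, 184). refcount(pp2)=1 -> write in place. 3 ppages; refcounts: pp0:1 pp1:2 pp2:1
Op 4: read(P1, v0) -> 184. No state change.
Op 5: write(P0, v1, 195). refcount(pp1)=2>1 -> COPY to pp3. 4 ppages; refcounts: pp0:1 pp1:1 pp2:1 pp3:1
Op 6: write(P1, v1, 162). refcount(pp1)=1 -> write in place. 4 ppages; refcounts: pp0:1 pp1:1 pp2:1 pp3:1
P0: v1 -> pp3 = 195
P1: v1 -> pp1 = 162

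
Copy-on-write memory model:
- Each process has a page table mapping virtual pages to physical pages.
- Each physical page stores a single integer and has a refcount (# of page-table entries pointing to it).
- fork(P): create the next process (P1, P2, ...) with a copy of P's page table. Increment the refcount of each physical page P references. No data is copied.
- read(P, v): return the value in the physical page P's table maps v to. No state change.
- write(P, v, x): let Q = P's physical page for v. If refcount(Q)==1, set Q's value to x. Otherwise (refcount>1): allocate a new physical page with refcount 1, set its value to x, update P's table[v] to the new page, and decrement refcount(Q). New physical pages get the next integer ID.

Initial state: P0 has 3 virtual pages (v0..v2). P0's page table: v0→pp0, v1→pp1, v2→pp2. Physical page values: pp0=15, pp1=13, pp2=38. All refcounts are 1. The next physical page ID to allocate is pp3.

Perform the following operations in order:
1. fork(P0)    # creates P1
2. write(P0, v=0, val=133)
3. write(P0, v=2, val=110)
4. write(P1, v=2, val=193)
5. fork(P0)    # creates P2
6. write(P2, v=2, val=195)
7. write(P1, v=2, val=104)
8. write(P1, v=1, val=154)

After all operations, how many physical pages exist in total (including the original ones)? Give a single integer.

Op 1: fork(P0) -> P1. 3 ppages; refcounts: pp0:2 pp1:2 pp2:2
Op 2: write(P0, v0, 133). refcount(pp0)=2>1 -> COPY to pp3. 4 ppages; refcounts: pp0:1 pp1:2 pp2:2 pp3:1
Op 3: write(P0, v2, 110). refcount(pp2)=2>1 -> COPY to pp4. 5 ppages; refcounts: pp0:1 pp1:2 pp2:1 pp3:1 pp4:1
Op 4: write(P1, v2, 193). refcount(pp2)=1 -> write in place. 5 ppages; refcounts: pp0:1 pp1:2 pp2:1 pp3:1 pp4:1
Op 5: fork(P0) -> P2. 5 ppages; refcounts: pp0:1 pp1:3 pp2:1 pp3:2 pp4:2
Op 6: write(P2, v2, 195). refcount(pp4)=2>1 -> COPY to pp5. 6 ppages; refcounts: pp0:1 pp1:3 pp2:1 pp3:2 pp4:1 pp5:1
Op 7: write(P1, v2, 104). refcount(pp2)=1 -> write in place. 6 ppages; refcounts: pp0:1 pp1:3 pp2:1 pp3:2 pp4:1 pp5:1
Op 8: write(P1, v1, 154). refcount(pp1)=3>1 -> COPY to pp6. 7 ppages; refcounts: pp0:1 pp1:2 pp2:1 pp3:2 pp4:1 pp5:1 pp6:1

Answer: 7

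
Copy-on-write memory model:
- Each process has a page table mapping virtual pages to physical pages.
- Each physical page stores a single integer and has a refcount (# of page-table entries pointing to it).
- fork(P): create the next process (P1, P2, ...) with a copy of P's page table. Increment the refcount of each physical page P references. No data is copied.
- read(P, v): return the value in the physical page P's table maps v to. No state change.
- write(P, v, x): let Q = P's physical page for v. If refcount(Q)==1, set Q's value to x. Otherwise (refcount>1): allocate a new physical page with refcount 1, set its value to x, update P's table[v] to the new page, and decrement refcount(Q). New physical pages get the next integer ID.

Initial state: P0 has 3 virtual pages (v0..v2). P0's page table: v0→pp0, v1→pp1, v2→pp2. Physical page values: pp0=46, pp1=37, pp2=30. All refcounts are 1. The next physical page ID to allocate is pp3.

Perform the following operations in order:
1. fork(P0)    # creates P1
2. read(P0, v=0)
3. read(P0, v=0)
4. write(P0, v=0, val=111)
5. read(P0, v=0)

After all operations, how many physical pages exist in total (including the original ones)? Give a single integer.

Answer: 4

Derivation:
Op 1: fork(P0) -> P1. 3 ppages; refcounts: pp0:2 pp1:2 pp2:2
Op 2: read(P0, v0) -> 46. No state change.
Op 3: read(P0, v0) -> 46. No state change.
Op 4: write(P0, v0, 111). refcount(pp0)=2>1 -> COPY to pp3. 4 ppages; refcounts: pp0:1 pp1:2 pp2:2 pp3:1
Op 5: read(P0, v0) -> 111. No state change.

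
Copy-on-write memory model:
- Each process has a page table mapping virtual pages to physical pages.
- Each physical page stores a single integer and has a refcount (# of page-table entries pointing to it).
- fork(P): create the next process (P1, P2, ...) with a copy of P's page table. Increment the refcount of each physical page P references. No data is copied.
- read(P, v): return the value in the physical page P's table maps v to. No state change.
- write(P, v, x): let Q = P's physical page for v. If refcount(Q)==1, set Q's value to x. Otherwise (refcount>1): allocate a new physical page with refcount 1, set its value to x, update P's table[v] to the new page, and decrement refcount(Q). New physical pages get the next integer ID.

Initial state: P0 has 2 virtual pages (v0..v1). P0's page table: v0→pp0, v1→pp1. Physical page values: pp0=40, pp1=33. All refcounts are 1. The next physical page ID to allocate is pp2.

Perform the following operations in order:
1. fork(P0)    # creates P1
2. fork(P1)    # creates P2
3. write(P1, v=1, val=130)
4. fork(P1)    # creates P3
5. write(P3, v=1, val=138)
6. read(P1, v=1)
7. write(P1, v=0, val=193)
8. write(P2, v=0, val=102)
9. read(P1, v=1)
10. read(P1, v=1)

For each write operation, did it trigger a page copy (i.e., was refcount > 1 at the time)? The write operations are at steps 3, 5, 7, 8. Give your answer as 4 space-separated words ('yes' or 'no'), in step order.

Op 1: fork(P0) -> P1. 2 ppages; refcounts: pp0:2 pp1:2
Op 2: fork(P1) -> P2. 2 ppages; refcounts: pp0:3 pp1:3
Op 3: write(P1, v1, 130). refcount(pp1)=3>1 -> COPY to pp2. 3 ppages; refcounts: pp0:3 pp1:2 pp2:1
Op 4: fork(P1) -> P3. 3 ppages; refcounts: pp0:4 pp1:2 pp2:2
Op 5: write(P3, v1, 138). refcount(pp2)=2>1 -> COPY to pp3. 4 ppages; refcounts: pp0:4 pp1:2 pp2:1 pp3:1
Op 6: read(P1, v1) -> 130. No state change.
Op 7: write(P1, v0, 193). refcount(pp0)=4>1 -> COPY to pp4. 5 ppages; refcounts: pp0:3 pp1:2 pp2:1 pp3:1 pp4:1
Op 8: write(P2, v0, 102). refcount(pp0)=3>1 -> COPY to pp5. 6 ppages; refcounts: pp0:2 pp1:2 pp2:1 pp3:1 pp4:1 pp5:1
Op 9: read(P1, v1) -> 130. No state change.
Op 10: read(P1, v1) -> 130. No state change.

yes yes yes yes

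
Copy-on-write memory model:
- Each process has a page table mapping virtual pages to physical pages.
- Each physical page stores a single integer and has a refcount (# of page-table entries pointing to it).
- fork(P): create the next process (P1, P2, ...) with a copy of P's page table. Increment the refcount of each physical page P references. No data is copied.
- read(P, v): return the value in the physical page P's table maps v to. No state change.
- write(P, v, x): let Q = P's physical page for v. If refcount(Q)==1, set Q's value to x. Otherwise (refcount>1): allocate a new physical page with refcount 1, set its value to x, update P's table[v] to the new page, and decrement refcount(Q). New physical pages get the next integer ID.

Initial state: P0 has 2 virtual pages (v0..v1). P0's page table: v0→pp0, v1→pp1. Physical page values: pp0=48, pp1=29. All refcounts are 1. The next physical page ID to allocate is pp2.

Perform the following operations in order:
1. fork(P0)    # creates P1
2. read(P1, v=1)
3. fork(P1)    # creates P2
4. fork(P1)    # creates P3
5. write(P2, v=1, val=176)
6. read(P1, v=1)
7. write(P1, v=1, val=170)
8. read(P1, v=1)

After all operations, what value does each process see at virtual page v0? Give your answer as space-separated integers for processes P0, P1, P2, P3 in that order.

Answer: 48 48 48 48

Derivation:
Op 1: fork(P0) -> P1. 2 ppages; refcounts: pp0:2 pp1:2
Op 2: read(P1, v1) -> 29. No state change.
Op 3: fork(P1) -> P2. 2 ppages; refcounts: pp0:3 pp1:3
Op 4: fork(P1) -> P3. 2 ppages; refcounts: pp0:4 pp1:4
Op 5: write(P2, v1, 176). refcount(pp1)=4>1 -> COPY to pp2. 3 ppages; refcounts: pp0:4 pp1:3 pp2:1
Op 6: read(P1, v1) -> 29. No state change.
Op 7: write(P1, v1, 170). refcount(pp1)=3>1 -> COPY to pp3. 4 ppages; refcounts: pp0:4 pp1:2 pp2:1 pp3:1
Op 8: read(P1, v1) -> 170. No state change.
P0: v0 -> pp0 = 48
P1: v0 -> pp0 = 48
P2: v0 -> pp0 = 48
P3: v0 -> pp0 = 48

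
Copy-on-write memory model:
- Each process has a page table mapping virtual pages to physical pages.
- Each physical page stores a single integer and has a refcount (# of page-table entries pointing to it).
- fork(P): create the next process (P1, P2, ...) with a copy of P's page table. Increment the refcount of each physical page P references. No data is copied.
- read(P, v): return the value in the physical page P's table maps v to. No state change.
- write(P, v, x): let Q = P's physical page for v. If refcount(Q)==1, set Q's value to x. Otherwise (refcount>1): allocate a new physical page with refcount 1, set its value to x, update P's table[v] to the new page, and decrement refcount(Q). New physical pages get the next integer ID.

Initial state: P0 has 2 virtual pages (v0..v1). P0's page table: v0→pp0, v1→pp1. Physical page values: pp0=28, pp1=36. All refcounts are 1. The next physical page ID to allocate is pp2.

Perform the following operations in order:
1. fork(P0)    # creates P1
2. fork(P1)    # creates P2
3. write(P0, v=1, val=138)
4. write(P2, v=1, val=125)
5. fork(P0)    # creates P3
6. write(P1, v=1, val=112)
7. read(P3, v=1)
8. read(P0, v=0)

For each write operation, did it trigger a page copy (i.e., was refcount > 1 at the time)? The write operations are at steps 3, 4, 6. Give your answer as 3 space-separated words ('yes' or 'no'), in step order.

Op 1: fork(P0) -> P1. 2 ppages; refcounts: pp0:2 pp1:2
Op 2: fork(P1) -> P2. 2 ppages; refcounts: pp0:3 pp1:3
Op 3: write(P0, v1, 138). refcount(pp1)=3>1 -> COPY to pp2. 3 ppages; refcounts: pp0:3 pp1:2 pp2:1
Op 4: write(P2, v1, 125). refcount(pp1)=2>1 -> COPY to pp3. 4 ppages; refcounts: pp0:3 pp1:1 pp2:1 pp3:1
Op 5: fork(P0) -> P3. 4 ppages; refcounts: pp0:4 pp1:1 pp2:2 pp3:1
Op 6: write(P1, v1, 112). refcount(pp1)=1 -> write in place. 4 ppages; refcounts: pp0:4 pp1:1 pp2:2 pp3:1
Op 7: read(P3, v1) -> 138. No state change.
Op 8: read(P0, v0) -> 28. No state change.

yes yes no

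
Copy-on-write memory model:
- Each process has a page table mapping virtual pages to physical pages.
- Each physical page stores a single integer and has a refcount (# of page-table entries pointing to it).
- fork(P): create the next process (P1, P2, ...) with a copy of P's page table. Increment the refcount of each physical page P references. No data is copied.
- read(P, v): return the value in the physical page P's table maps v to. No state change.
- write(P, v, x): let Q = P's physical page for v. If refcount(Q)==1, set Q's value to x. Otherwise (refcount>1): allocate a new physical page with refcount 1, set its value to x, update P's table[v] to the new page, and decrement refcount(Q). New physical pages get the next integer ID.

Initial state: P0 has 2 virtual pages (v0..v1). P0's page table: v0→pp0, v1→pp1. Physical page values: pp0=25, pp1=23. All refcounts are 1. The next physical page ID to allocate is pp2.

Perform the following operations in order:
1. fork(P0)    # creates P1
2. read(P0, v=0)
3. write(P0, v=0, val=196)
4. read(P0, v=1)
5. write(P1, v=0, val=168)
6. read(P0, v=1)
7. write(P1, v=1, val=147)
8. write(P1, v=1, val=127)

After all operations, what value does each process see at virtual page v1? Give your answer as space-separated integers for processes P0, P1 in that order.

Op 1: fork(P0) -> P1. 2 ppages; refcounts: pp0:2 pp1:2
Op 2: read(P0, v0) -> 25. No state change.
Op 3: write(P0, v0, 196). refcount(pp0)=2>1 -> COPY to pp2. 3 ppages; refcounts: pp0:1 pp1:2 pp2:1
Op 4: read(P0, v1) -> 23. No state change.
Op 5: write(P1, v0, 168). refcount(pp0)=1 -> write in place. 3 ppages; refcounts: pp0:1 pp1:2 pp2:1
Op 6: read(P0, v1) -> 23. No state change.
Op 7: write(P1, v1, 147). refcount(pp1)=2>1 -> COPY to pp3. 4 ppages; refcounts: pp0:1 pp1:1 pp2:1 pp3:1
Op 8: write(P1, v1, 127). refcount(pp3)=1 -> write in place. 4 ppages; refcounts: pp0:1 pp1:1 pp2:1 pp3:1
P0: v1 -> pp1 = 23
P1: v1 -> pp3 = 127

Answer: 23 127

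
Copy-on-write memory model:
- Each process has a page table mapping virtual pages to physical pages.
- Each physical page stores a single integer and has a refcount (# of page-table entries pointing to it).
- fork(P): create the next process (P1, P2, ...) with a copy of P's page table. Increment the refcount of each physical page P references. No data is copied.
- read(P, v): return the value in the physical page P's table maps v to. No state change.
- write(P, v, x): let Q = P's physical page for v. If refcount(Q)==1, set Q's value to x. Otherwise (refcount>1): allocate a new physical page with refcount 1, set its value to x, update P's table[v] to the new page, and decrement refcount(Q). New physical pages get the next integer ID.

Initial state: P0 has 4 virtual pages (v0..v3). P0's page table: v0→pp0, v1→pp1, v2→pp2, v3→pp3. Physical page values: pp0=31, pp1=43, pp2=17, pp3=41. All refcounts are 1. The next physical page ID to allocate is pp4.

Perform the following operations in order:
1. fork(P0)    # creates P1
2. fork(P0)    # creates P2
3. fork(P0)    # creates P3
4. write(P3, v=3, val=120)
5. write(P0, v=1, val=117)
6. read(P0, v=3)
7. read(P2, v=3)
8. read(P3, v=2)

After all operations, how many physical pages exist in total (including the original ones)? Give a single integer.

Op 1: fork(P0) -> P1. 4 ppages; refcounts: pp0:2 pp1:2 pp2:2 pp3:2
Op 2: fork(P0) -> P2. 4 ppages; refcounts: pp0:3 pp1:3 pp2:3 pp3:3
Op 3: fork(P0) -> P3. 4 ppages; refcounts: pp0:4 pp1:4 pp2:4 pp3:4
Op 4: write(P3, v3, 120). refcount(pp3)=4>1 -> COPY to pp4. 5 ppages; refcounts: pp0:4 pp1:4 pp2:4 pp3:3 pp4:1
Op 5: write(P0, v1, 117). refcount(pp1)=4>1 -> COPY to pp5. 6 ppages; refcounts: pp0:4 pp1:3 pp2:4 pp3:3 pp4:1 pp5:1
Op 6: read(P0, v3) -> 41. No state change.
Op 7: read(P2, v3) -> 41. No state change.
Op 8: read(P3, v2) -> 17. No state change.

Answer: 6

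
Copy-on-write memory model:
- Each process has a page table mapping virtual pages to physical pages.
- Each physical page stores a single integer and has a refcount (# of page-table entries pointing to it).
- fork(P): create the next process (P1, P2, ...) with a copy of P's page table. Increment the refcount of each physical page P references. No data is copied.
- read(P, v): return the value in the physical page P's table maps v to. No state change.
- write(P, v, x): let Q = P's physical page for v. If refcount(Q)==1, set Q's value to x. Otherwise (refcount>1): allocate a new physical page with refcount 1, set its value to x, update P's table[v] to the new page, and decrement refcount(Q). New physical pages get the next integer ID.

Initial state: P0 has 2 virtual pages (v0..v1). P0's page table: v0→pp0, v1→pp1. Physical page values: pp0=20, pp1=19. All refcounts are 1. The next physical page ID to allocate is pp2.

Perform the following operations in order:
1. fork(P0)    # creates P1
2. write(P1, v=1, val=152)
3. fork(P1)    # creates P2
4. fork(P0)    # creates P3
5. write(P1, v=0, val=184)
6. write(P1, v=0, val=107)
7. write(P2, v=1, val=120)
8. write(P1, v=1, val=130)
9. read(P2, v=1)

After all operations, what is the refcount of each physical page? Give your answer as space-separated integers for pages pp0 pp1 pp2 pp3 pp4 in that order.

Answer: 3 2 1 1 1

Derivation:
Op 1: fork(P0) -> P1. 2 ppages; refcounts: pp0:2 pp1:2
Op 2: write(P1, v1, 152). refcount(pp1)=2>1 -> COPY to pp2. 3 ppages; refcounts: pp0:2 pp1:1 pp2:1
Op 3: fork(P1) -> P2. 3 ppages; refcounts: pp0:3 pp1:1 pp2:2
Op 4: fork(P0) -> P3. 3 ppages; refcounts: pp0:4 pp1:2 pp2:2
Op 5: write(P1, v0, 184). refcount(pp0)=4>1 -> COPY to pp3. 4 ppages; refcounts: pp0:3 pp1:2 pp2:2 pp3:1
Op 6: write(P1, v0, 107). refcount(pp3)=1 -> write in place. 4 ppages; refcounts: pp0:3 pp1:2 pp2:2 pp3:1
Op 7: write(P2, v1, 120). refcount(pp2)=2>1 -> COPY to pp4. 5 ppages; refcounts: pp0:3 pp1:2 pp2:1 pp3:1 pp4:1
Op 8: write(P1, v1, 130). refcount(pp2)=1 -> write in place. 5 ppages; refcounts: pp0:3 pp1:2 pp2:1 pp3:1 pp4:1
Op 9: read(P2, v1) -> 120. No state change.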